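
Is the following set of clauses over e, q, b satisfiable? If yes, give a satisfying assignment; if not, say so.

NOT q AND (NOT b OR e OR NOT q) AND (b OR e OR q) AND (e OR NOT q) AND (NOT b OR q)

e = True, q = False, b = False

Unit clause (NOT q) forces q = False.
In (NOT b OR q) only NOT b is left, so b = False.
In (b OR e OR q) only e is left, so e = True.
All clauses satisfied.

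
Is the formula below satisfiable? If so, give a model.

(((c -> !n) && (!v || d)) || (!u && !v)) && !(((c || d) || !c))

Unsatisfiable — no assignment works.

The conjunct !(((c || d) || !c)) is unsatisfiable on its own:
  d=F, c=F: evaluates to False.
  d=F, c=T: evaluates to False.
  d=T, c=F: evaluates to False.
  d=T, c=T: evaluates to False.
So the whole conjunction is unsatisfiable.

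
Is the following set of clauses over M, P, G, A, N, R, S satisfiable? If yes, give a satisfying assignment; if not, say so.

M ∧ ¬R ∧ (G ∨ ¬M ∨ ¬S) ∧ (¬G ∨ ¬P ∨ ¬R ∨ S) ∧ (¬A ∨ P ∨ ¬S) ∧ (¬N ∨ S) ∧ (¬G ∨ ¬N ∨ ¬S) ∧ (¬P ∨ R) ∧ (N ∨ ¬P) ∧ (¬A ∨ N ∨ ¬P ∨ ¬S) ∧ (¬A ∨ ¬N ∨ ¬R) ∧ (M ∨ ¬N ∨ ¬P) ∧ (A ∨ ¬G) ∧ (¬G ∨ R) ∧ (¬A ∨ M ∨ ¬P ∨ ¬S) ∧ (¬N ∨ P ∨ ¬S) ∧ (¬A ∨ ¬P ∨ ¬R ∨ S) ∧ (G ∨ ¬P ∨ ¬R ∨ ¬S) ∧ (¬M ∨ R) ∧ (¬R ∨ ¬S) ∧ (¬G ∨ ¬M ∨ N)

Unsatisfiable — no assignment works.

Case M = True:
  (¬R) forces R = False.
  Clause (¬M ∨ R) is falsified — contradiction.
Case M = False:
  Clause (M) is falsified — contradiction.
Both cases fail, so the formula is unsatisfiable.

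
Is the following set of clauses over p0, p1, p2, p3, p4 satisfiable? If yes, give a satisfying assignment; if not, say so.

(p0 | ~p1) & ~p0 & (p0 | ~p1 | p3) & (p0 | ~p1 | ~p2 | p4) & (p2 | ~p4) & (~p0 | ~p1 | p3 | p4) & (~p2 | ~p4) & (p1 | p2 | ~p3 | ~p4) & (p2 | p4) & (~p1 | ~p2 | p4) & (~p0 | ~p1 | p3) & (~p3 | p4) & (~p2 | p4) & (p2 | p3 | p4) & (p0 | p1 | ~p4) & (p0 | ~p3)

Unsatisfiable — no assignment works.

Case p0 = True:
  Clause (~p0) is falsified — contradiction.
Case p0 = False:
  (p0 | ~p1) forces p1 = False.
  (p0 | p1 | ~p4) forces p4 = False.
  (p2 | p4) forces p2 = True.
  Clause (~p2 | p4) is falsified — contradiction.
Both cases fail, so the formula is unsatisfiable.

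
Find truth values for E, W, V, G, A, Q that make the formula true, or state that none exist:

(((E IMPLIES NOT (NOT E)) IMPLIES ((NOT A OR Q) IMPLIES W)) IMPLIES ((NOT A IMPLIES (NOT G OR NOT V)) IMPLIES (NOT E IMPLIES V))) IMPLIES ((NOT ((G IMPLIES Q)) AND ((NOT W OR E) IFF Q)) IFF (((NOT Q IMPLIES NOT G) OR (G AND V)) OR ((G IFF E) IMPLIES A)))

E=F, W=T, V=F, G=F, A=T, Q=T

  (((E IMPLIES NOT (NOT E)) IMPLIES ((NOT A OR Q) IMPLIES W)) IMPLIES ((NOT A IMPLIES (NOT G OR NOT V)) IMPLIES (NOT E IMPLIES V))) IMPLIES ((NOT ((G IMPLIES Q)) AND ((NOT W OR E) IFF Q)) IFF (((NOT Q IMPLIES NOT G) OR (G AND V)) OR ((G IFF E) IMPLIES A))) = True
    ((E IMPLIES NOT (NOT E)) IMPLIES ((NOT A OR Q) IMPLIES W)) IMPLIES ((NOT A IMPLIES (NOT G OR NOT V)) IMPLIES (NOT E IMPLIES V)) = False
      (E IMPLIES NOT (NOT E)) IMPLIES ((NOT A OR Q) IMPLIES W) = True
        E IMPLIES NOT (NOT E) = True
          NOT (NOT E) = False
            NOT E = True
        (NOT A OR Q) IMPLIES W = True
          NOT A OR Q = True
            NOT A = False
      (NOT A IMPLIES (NOT G OR NOT V)) IMPLIES (NOT E IMPLIES V) = False
        NOT A IMPLIES (NOT G OR NOT V) = True
          NOT A = False
          NOT G OR NOT V = True
            NOT G = True
            NOT V = True
        NOT E IMPLIES V = False
          NOT E = True
    (NOT ((G IMPLIES Q)) AND ((NOT W OR E) IFF Q)) IFF (((NOT Q IMPLIES NOT G) OR (G AND V)) OR ((G IFF E) IMPLIES A)) = False
      NOT ((G IMPLIES Q)) AND ((NOT W OR E) IFF Q) = False
        NOT ((G IMPLIES Q)) = False
          G IMPLIES Q = True
        (NOT W OR E) IFF Q = False
          NOT W OR E = False
            NOT W = False
      ((NOT Q IMPLIES NOT G) OR (G AND V)) OR ((G IFF E) IMPLIES A) = True
        (NOT Q IMPLIES NOT G) OR (G AND V) = True
          NOT Q IMPLIES NOT G = True
            NOT Q = False
            NOT G = True
          G AND V = False
        (G IFF E) IMPLIES A = True
          G IFF E = True
The formula evaluates to True.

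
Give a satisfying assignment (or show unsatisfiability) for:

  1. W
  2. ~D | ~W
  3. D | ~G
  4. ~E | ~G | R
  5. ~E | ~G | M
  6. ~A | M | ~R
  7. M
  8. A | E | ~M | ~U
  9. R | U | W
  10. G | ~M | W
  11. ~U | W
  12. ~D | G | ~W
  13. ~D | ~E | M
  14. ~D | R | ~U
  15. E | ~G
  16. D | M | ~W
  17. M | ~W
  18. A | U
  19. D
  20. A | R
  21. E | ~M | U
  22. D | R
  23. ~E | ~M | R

Unsatisfiable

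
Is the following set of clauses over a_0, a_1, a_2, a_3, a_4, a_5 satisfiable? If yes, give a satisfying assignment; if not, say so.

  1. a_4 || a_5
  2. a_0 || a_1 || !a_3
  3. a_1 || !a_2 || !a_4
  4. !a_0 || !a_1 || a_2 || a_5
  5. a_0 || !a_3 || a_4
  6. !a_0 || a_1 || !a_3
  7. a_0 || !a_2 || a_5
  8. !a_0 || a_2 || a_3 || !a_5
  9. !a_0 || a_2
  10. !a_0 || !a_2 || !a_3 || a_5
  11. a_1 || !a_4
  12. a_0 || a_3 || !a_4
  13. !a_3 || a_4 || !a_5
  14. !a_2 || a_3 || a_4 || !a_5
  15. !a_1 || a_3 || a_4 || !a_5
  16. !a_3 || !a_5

Set a_0 = False.
Set a_1 = False.
  then (a_0 || a_1 || !a_3) forces a_3 = False.
  then (a_1 || !a_4) forces a_4 = False.
  then (a_4 || a_5) forces a_5 = True.
  then (!a_2 || a_3 || a_4 || !a_5) forces a_2 = False.
All clauses satisfied.

a_0: False; a_1: False; a_2: False; a_3: False; a_4: False; a_5: True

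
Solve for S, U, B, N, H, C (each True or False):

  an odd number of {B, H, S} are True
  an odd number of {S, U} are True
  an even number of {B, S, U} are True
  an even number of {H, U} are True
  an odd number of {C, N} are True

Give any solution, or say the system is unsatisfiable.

Adding constraints 1, 3, 4 mod 2: every variable appears an even number of times on the left, so the left side is 0.
But the right sides sum to 1 (mod 2). 0 ≠ 1 — the system is inconsistent.

Unsatisfiable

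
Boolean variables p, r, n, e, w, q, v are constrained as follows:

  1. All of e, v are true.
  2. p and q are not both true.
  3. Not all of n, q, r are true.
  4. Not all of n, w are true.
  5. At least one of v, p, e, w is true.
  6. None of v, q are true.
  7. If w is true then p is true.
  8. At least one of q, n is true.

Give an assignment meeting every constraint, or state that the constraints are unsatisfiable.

Case v = True:
  Constraint (6) is violated (v=T) — contradiction.
Case v = False:
  Constraint (1) is violated (v=F) — contradiction.
Both cases fail — unsatisfiable.

UNSATISFIABLE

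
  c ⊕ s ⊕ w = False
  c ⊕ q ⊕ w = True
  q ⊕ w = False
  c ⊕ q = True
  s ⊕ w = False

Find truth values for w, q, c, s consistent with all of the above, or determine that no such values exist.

UNSATISFIABLE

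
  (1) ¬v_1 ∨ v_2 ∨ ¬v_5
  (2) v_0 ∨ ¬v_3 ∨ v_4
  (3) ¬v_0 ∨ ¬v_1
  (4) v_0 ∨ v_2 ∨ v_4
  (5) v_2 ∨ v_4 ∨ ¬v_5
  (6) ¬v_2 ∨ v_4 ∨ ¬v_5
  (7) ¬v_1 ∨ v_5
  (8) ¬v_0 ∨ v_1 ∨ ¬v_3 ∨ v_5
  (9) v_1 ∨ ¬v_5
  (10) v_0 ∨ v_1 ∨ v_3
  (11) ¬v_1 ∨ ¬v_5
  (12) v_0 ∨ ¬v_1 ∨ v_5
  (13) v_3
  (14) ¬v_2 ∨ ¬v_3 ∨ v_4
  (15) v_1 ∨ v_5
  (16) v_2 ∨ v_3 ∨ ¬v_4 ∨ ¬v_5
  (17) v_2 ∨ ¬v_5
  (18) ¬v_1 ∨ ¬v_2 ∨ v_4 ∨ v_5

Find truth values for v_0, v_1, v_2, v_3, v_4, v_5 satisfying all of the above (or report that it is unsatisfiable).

Unsatisfiable — no assignment works.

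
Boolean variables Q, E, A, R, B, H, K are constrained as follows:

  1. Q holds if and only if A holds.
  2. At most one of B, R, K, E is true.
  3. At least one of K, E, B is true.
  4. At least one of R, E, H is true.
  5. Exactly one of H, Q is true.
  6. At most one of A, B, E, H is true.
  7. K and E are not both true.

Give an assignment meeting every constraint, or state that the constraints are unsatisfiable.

Q=F, E=F, A=F, R=F, B=F, H=T, K=T

  (1) Q=F, A=F — same ✓
  (2) {B, R, K, E}: 1 true — at most one ✓
  (3) {K, E, B}: 1 true — at least one ✓
  (4) {R, E, H}: 1 true — at least one ✓
  (5) {H, Q}: 1 true — exactly one ✓
  (6) {A, B, E, H}: 1 true — at most one ✓
  (7) K=T, E=F — not both ✓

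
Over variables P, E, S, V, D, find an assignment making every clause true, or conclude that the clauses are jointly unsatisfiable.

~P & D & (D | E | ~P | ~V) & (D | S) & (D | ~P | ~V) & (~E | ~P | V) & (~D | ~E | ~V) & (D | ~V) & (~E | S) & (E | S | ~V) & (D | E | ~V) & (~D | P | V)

P = False; E = False; S = True; V = True; D = True

Unit clause (~P) forces P = False.
Unit clause (D) forces D = True.
In (~D | P | V) only V is left, so V = True.
In (~D | ~E | ~V) only ~E is left, so E = False.
In (E | S | ~V) only S is left, so S = True.
All clauses satisfied.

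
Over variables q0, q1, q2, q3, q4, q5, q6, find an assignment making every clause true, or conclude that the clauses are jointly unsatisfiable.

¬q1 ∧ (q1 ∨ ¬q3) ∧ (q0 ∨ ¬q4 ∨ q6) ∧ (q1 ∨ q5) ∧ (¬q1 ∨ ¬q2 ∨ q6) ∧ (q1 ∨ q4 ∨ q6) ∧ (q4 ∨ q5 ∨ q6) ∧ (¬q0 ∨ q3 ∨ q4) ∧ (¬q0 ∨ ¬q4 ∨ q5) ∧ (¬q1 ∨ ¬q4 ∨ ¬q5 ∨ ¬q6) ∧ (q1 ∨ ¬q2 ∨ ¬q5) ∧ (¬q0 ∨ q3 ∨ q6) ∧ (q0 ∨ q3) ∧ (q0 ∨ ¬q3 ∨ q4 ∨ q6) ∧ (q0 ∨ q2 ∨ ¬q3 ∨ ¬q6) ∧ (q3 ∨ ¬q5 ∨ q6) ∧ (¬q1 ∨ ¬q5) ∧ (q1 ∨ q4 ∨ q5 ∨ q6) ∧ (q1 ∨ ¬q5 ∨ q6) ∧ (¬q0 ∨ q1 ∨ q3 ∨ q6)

Unit clause (¬q1) forces q1 = False.
In (q1 ∨ ¬q3) only ¬q3 is left, so q3 = False.
In (q1 ∨ q5) only q5 is left, so q5 = True.
In (q1 ∨ ¬q2 ∨ ¬q5) only ¬q2 is left, so q2 = False.
In (q0 ∨ q3) only q0 is left, so q0 = True.
In (q3 ∨ ¬q5 ∨ q6) only q6 is left, so q6 = True.
In (¬q0 ∨ q3 ∨ q4) only q4 is left, so q4 = True.
All clauses satisfied.

q0 = True, q1 = False, q2 = False, q3 = False, q4 = True, q5 = True, q6 = True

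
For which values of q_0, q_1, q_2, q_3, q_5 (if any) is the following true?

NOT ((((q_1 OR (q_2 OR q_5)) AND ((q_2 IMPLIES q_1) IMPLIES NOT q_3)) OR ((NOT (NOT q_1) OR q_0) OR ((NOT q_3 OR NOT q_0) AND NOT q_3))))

q_0=F, q_1=F, q_2=F, q_3=T, q_5=T

  NOT ((((q_1 OR (q_2 OR q_5)) AND ((q_2 IMPLIES q_1) IMPLIES NOT q_3)) OR ((NOT (NOT q_1) OR q_0) OR ((NOT q_3 OR NOT q_0) AND NOT q_3)))) = True
    ((q_1 OR (q_2 OR q_5)) AND ((q_2 IMPLIES q_1) IMPLIES NOT q_3)) OR ((NOT (NOT q_1) OR q_0) OR ((NOT q_3 OR NOT q_0) AND NOT q_3)) = False
      (q_1 OR (q_2 OR q_5)) AND ((q_2 IMPLIES q_1) IMPLIES NOT q_3) = False
        q_1 OR (q_2 OR q_5) = True
          q_2 OR q_5 = True
        (q_2 IMPLIES q_1) IMPLIES NOT q_3 = False
          q_2 IMPLIES q_1 = True
          NOT q_3 = False
      (NOT (NOT q_1) OR q_0) OR ((NOT q_3 OR NOT q_0) AND NOT q_3) = False
        NOT (NOT q_1) OR q_0 = False
          NOT (NOT q_1) = False
            NOT q_1 = True
        (NOT q_3 OR NOT q_0) AND NOT q_3 = False
          NOT q_3 OR NOT q_0 = True
            NOT q_3 = False
            NOT q_0 = True
          NOT q_3 = False
The formula evaluates to True.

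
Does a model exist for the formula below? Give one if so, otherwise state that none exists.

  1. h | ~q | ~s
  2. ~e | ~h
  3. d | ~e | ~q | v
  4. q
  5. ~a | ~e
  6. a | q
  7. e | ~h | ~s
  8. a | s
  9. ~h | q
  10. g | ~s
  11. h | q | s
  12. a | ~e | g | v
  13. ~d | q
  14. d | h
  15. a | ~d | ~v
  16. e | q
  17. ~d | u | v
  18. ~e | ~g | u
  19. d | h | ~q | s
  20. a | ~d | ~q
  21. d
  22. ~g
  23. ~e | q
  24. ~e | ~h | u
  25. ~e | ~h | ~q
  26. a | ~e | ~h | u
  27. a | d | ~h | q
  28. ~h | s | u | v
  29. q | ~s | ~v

h = False; d = True; g = False; v = True; q = True; e = False; s = False; u = True; a = True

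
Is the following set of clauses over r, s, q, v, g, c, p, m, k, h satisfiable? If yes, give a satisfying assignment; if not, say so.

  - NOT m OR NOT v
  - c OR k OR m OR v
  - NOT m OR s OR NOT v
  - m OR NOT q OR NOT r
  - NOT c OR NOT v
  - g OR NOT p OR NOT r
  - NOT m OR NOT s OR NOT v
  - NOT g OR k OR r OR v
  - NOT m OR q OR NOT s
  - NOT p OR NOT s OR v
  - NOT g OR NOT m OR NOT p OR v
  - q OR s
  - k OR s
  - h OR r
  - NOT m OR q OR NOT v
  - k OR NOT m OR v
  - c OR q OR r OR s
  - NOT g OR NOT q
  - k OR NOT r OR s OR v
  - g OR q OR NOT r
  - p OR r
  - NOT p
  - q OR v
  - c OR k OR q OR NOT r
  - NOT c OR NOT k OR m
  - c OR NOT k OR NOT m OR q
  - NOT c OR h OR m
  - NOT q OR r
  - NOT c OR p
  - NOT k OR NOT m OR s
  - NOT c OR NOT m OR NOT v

r = True, s = True, q = True, v = False, g = False, c = False, p = False, m = True, k = True, h = False

Unit clause (NOT p) forces p = False.
In (NOT c OR p) only NOT c is left, so c = False.
In (p OR r) only r is left, so r = True.
Try s = False:
  (q OR s) forces q = True.
  (m OR NOT q OR NOT r) forces m = True.
  (NOT m OR NOT v) forces v = False.
  (k OR s) forces k = True.
  clause (NOT k OR NOT m OR s) is falsified — backtrack.
So s = True.
Set q = True.
  then (m OR NOT q OR NOT r) forces m = True.
  then (NOT m OR NOT s OR NOT v) forces v = False.
  then (k OR NOT m OR v) forces k = True.
  then (NOT g OR NOT q) forces g = False.
Set h = False.
All clauses satisfied.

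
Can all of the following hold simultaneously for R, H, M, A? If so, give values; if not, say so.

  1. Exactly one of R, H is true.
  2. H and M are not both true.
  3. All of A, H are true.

R=F, H=T, M=F, A=T

  (1) {R, H}: 1 true — exactly one ✓
  (2) H=T, M=F — not both ✓
  (3) {A, H}: all 2 true ✓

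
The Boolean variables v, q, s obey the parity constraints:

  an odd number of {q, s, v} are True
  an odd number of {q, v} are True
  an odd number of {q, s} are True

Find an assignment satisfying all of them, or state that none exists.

v=F, q=T, s=F

{q, s, v}: 1 true → odd ✓
{q, v}: 1 true → odd ✓
{q, s}: 1 true → odd ✓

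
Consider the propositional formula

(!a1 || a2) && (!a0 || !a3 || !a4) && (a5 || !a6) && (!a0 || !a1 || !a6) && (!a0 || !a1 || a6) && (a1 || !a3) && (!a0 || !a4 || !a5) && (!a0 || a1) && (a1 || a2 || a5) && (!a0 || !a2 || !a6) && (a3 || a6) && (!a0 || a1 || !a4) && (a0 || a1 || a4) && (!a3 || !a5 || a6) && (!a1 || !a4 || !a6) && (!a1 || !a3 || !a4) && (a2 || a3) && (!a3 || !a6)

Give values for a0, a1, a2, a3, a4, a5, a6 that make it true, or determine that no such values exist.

Set a0 = False.
Set a1 = True.
  then (!a1 || a2) forces a2 = True.
Set a3 = True.
  then (!a1 || !a3 || !a4) forces a4 = False.
  then (!a3 || !a6) forces a6 = False.
  then (!a3 || !a5 || a6) forces a5 = False.
All clauses satisfied.

a0 = False; a1 = True; a2 = True; a3 = True; a4 = False; a5 = False; a6 = False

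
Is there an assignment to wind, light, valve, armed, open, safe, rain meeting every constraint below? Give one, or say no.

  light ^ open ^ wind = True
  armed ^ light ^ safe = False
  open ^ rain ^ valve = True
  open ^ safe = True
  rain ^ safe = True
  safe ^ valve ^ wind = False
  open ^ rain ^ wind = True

wind = True, light = True, valve = True, armed = True, open = True, safe = False, rain = True

light ^ open ^ wind = T ^ T ^ T = True ✓
armed ^ light ^ safe = T ^ T ^ F = False ✓
open ^ rain ^ valve = T ^ T ^ T = True ✓
open ^ safe = T ^ F = True ✓
rain ^ safe = T ^ F = True ✓
safe ^ valve ^ wind = F ^ T ^ T = False ✓
open ^ rain ^ wind = T ^ T ^ T = True ✓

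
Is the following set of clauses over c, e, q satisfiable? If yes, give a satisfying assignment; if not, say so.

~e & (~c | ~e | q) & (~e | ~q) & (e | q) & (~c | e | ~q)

Unit clause (~e) forces e = False.
In (e | q) only q is left, so q = True.
In (~c | e | ~q) only ~c is left, so c = False.
Check each clause:
  (~e): ~e holds.
  (~c | ~e | q): ~c holds.
  (~e | ~q): ~e holds.
  (e | q): q holds.
  (~c | e | ~q): ~c holds.
All clauses satisfied.

c = False; e = False; q = True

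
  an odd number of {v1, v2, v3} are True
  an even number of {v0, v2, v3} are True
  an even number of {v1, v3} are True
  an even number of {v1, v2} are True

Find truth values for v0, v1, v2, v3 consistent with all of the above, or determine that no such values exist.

v0 = False; v1 = True; v2 = True; v3 = True

{v1, v2, v3}: 3 true → odd ✓
{v0, v2, v3}: 2 true → even ✓
{v1, v3}: 2 true → even ✓
{v1, v2}: 2 true → even ✓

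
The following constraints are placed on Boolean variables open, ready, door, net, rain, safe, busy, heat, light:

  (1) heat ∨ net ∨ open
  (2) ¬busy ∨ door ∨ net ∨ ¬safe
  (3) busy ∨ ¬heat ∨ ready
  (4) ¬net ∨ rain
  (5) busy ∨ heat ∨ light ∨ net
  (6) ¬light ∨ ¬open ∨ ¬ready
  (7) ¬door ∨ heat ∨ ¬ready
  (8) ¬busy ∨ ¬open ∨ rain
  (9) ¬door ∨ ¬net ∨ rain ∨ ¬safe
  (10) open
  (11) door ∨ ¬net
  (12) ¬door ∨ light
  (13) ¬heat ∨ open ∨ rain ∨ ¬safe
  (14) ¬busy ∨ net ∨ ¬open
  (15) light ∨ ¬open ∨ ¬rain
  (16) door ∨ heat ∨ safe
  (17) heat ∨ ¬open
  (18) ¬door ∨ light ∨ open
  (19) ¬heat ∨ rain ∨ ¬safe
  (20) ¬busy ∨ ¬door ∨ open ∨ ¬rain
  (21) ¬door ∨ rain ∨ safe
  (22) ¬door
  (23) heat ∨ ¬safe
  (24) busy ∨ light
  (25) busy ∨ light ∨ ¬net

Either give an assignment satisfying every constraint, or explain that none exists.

Case open = True:
  (heat ∨ ¬open) forces heat = True.
  (¬door) forces door = False.
  (door ∨ ¬net) forces net = False.
  (¬busy ∨ net ∨ ¬open) forces busy = False.
  (busy ∨ ¬heat ∨ ready) forces ready = True.
  (¬light ∨ ¬open ∨ ¬ready) forces light = False.
  Clause (busy ∨ light) is falsified — contradiction.
Case open = False:
  Clause (open) is falsified — contradiction.
Both cases fail, so the formula is unsatisfiable.

Unsatisfiable — no assignment works.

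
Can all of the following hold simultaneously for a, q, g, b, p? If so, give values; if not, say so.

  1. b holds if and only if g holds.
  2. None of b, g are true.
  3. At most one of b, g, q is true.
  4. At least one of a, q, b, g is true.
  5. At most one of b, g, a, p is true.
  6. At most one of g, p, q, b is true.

a=T, q=T, g=F, b=F, p=F

  (1) b=F, g=F — same ✓
  (2) {b, g}: 0 true — none ✓
  (3) {b, g, q}: 1 true — at most one ✓
  (4) {a, q, b, g}: 2 true — at least one ✓
  (5) {b, g, a, p}: 1 true — at most one ✓
  (6) {g, p, q, b}: 1 true — at most one ✓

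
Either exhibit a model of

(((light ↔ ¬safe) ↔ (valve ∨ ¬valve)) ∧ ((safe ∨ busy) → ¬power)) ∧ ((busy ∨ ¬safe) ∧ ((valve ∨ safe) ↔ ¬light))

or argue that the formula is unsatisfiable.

busy = False, power = False, light = True, valve = False, safe = False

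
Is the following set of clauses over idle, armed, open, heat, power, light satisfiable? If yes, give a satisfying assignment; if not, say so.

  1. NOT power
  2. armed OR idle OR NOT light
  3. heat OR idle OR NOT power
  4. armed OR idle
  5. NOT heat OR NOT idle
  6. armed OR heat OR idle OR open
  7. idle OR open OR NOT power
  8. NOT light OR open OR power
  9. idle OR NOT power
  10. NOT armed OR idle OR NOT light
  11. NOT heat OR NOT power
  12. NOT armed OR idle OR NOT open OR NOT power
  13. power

Case power = True:
  Clause (NOT power) is falsified — contradiction.
Case power = False:
  Clause (power) is falsified — contradiction.
Both cases fail, so the formula is unsatisfiable.

UNSATISFIABLE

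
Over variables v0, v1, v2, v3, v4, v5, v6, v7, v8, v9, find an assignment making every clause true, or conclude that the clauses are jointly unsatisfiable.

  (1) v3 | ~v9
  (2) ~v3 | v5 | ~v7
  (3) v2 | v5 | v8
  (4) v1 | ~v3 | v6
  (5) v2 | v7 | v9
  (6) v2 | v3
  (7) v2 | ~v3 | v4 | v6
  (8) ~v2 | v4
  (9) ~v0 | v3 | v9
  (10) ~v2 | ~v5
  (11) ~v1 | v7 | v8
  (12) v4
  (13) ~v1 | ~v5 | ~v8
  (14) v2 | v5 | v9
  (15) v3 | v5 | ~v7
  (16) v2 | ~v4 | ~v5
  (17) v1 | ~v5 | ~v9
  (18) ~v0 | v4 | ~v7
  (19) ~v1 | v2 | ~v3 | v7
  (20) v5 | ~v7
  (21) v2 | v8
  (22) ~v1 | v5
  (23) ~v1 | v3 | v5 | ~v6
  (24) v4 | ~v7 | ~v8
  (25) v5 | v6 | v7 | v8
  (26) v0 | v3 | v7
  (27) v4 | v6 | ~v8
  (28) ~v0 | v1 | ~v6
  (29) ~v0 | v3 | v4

Unit clause (v4) forces v4 = True.
Set v0 = False.
Try v1 = True:
  (~v1 | v5) forces v5 = True.
  (~v2 | ~v5) forces v2 = False.
  clause (v2 | ~v4 | ~v5) is falsified — backtrack.
So v1 = False.
Set v2 = True.
  then (~v2 | ~v5) forces v5 = False.
  then (v5 | ~v7) forces v7 = False.
  then (v0 | v3 | v7) forces v3 = True.
  then (v1 | ~v3 | v6) forces v6 = True.
Set v8 = False.
Set v9 = False.
All clauses satisfied.

v0 = False, v1 = False, v2 = True, v3 = True, v4 = True, v5 = False, v6 = True, v7 = False, v8 = False, v9 = False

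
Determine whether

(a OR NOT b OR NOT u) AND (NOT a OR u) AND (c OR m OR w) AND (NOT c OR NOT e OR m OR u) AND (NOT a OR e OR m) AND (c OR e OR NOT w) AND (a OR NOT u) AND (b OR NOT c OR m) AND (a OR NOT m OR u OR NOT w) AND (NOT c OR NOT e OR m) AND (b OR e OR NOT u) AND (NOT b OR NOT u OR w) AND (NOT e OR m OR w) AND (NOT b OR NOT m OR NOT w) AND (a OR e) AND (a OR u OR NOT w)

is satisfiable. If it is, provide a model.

Set w = False.
Try m = False:
  (c OR m OR w) forces c = True.
  (b OR NOT c OR m) forces b = True.
  (NOT c OR NOT e OR m) forces e = False.
  (NOT a OR e OR m) forces a = False.
  clause (a OR e) is falsified — backtrack.
So m = True.
Set e = True.
Set u = True.
  then (a OR NOT u) forces a = True.
  then (NOT b OR NOT u OR w) forces b = False.
Set c = True.
All clauses satisfied.

w=F, m=T, e=T, u=T, b=F, c=T, a=T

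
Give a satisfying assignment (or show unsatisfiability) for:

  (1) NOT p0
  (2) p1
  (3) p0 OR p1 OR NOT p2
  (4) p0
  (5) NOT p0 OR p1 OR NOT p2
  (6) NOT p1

Unsatisfiable — no assignment works.

Case p0 = True:
  Clause (NOT p0) is falsified — contradiction.
Case p0 = False:
  Clause (p0) is falsified — contradiction.
Both cases fail, so the formula is unsatisfiable.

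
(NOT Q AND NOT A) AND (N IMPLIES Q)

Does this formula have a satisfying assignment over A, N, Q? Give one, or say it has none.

A = False, N = False, Q = False

  NOT Q AND NOT A = True
    NOT Q = True
    NOT A = True
  N IMPLIES Q = True
Both conjuncts True, so the formula holds.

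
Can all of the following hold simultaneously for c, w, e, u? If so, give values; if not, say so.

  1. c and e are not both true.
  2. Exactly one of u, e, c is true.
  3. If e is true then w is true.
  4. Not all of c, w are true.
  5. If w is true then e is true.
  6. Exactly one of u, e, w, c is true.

c = True, w = False, e = False, u = False

  (1) c=T, e=F — not both ✓
  (2) {u, e, c}: 1 true — exactly one ✓
  (3) e=F ⇒ w: vacuous ✓
  (4) {c, w}: 1/2 true — not all ✓
  (5) w=F ⇒ e: vacuous ✓
  (6) {u, e, w, c}: 1 true — exactly one ✓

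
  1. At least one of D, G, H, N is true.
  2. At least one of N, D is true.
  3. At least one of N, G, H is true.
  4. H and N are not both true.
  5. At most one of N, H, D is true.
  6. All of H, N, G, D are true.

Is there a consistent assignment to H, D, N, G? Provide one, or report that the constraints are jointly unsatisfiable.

No satisfying assignment exists.

Case H = True:
  (4) with H=T forces N = False.
  Constraint (6) is violated (N=F) — contradiction.
Case H = False:
  Constraint (6) is violated (H=F) — contradiction.
Both cases fail — unsatisfiable.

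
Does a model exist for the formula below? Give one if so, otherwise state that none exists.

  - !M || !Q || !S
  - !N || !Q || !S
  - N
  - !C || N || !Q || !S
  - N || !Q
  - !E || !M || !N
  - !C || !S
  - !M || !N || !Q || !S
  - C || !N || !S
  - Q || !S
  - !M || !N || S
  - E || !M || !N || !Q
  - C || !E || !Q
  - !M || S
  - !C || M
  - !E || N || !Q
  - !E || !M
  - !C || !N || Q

Unit clause (N) forces N = True.
Try C = True:
  (!C || !S) forces S = False.
  (!M || !N || S) forces M = False.
  clause (!C || M) is falsified — backtrack.
So C = False.
  then (C || !N || !S) forces S = False.
  then (!M || !N || S) forces M = False.
Set E = False.
Set Q = False.
All clauses satisfied.

C: False; E: False; N: True; S: False; M: False; Q: False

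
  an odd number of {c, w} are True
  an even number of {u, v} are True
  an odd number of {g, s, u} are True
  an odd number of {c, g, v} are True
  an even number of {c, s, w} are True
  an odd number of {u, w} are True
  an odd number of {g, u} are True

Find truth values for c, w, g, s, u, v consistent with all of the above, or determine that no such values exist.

Adding constraints 1, 3, 5, 7 mod 2: every variable appears an even number of times on the left, so the left side is 0.
But the right sides sum to 1 (mod 2). 0 ≠ 1 — the system is inconsistent.

The formula is unsatisfiable.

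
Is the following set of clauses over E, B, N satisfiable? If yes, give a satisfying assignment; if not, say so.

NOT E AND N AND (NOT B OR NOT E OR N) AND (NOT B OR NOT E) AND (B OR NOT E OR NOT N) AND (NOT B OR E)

E=F; B=F; N=T

Unit clause (NOT E) forces E = False.
Unit clause (N) forces N = True.
In (NOT B OR E) only NOT B is left, so B = False.
Check each clause:
  (NOT E): NOT E holds.
  (N): N holds.
  (NOT B OR NOT E OR N): NOT B holds.
  (NOT B OR NOT E): NOT B holds.
  (B OR NOT E OR NOT N): NOT E holds.
  (NOT B OR E): NOT B holds.
All clauses satisfied.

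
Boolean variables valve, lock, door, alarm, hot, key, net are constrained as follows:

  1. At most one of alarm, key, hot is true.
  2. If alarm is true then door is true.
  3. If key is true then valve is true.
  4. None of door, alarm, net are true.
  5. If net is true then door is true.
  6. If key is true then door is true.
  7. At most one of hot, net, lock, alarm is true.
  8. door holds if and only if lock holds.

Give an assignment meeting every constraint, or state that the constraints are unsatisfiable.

valve = True, lock = False, door = False, alarm = False, hot = True, key = False, net = False

  (1) {alarm, key, hot}: 1 true — at most one ✓
  (2) alarm=F ⇒ door: vacuous ✓
  (3) key=F ⇒ valve: vacuous ✓
  (4) {door, alarm, net}: 0 true — none ✓
  (5) net=F ⇒ door: vacuous ✓
  (6) key=F ⇒ door: vacuous ✓
  (7) {hot, net, lock, alarm}: 1 true — at most one ✓
  (8) door=F, lock=F — same ✓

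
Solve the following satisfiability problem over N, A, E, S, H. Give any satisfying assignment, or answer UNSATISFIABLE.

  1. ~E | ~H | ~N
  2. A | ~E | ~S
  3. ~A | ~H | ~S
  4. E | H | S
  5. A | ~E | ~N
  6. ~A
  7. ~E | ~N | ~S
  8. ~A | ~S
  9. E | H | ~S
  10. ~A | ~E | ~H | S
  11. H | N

Unit clause (~A) forces A = False.
Set N = False.
  then (H | N) forces H = True.
Set E = False.
Set S = True.
All clauses satisfied.

N = False, A = False, E = False, S = True, H = True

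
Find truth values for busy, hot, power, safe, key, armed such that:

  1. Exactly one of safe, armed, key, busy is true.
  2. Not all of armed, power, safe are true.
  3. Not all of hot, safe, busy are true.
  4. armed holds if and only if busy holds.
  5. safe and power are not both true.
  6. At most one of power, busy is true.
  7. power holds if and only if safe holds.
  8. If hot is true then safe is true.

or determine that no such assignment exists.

busy = False; hot = False; power = False; safe = False; key = True; armed = False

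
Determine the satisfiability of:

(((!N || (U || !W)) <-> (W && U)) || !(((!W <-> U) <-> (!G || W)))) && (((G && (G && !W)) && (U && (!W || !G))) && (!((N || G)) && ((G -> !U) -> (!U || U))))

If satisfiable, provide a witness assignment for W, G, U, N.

Case G = True: the conjunct !((N || G)) becomes !((N || True)) = False.
Case G = False: the conjunct G is False.
Both cases fail — unsatisfiable.

The formula is unsatisfiable.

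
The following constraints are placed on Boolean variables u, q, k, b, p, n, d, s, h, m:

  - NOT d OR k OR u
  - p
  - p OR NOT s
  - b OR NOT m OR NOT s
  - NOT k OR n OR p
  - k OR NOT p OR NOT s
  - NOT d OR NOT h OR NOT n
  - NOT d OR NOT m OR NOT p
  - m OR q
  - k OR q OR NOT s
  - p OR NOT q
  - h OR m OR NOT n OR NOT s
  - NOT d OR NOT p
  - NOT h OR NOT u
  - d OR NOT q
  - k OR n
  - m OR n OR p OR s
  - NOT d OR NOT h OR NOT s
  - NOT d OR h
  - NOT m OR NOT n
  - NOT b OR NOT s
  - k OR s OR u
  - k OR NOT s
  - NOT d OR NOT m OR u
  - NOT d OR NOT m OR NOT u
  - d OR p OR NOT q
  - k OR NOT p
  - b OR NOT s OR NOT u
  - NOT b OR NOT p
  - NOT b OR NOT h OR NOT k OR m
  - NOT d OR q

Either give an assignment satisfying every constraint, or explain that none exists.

u: False, q: False, k: True, b: False, p: True, n: False, d: False, s: False, h: True, m: True

Unit clause (p) forces p = True.
In (NOT d OR NOT p) only NOT d is left, so d = False.
In (d OR NOT q) only NOT q is left, so q = False.
In (k OR NOT p) only k is left, so k = True.
In (NOT b OR NOT p) only NOT b is left, so b = False.
In (m OR q) only m is left, so m = True.
In (NOT m OR NOT n) only NOT n is left, so n = False.
In (b OR NOT m OR NOT s) only NOT s is left, so s = False.
Set u = False.
Set h = True.
All clauses satisfied.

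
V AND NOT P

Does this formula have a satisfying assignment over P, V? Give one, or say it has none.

P=F, V=T

  NOT P = True
Both conjuncts True, so the formula holds.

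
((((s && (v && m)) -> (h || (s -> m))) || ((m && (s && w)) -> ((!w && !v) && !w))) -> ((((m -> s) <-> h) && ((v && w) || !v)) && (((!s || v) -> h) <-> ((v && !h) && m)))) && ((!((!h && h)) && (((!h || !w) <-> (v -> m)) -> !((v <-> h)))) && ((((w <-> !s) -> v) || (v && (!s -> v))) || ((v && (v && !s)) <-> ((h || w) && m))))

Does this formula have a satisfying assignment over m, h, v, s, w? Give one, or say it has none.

Unsatisfiable

Case h = True: the conjunct (((s && (v && m)) -> (h || (s -> m))) || ((m && (s && w)) -> ((!w && !v) && !w))) -> ((((m -> s) <-> h) && ((v && w) || !v)) && (((!s || v) -> h) <-> ((v && !h) && m))) becomes (True || ((m && (s && w)) -> ((!w && !v) && !w))) -> (((m -> s) && ((v && w) || !v)) && False) = False.
Case h = False: the formula simplifies to ((((s && (v && m)) -> (s -> m)) || ((m && (s && w)) -> ((!w && !v) && !w))) -> ((!((m -> s)) && ((v && w) || !v)) && (!((!s || v)) <-> (v && m)))) && (((v -> m) -> !(!v)) && ((((w <-> !s) -> v) || (v && (!s -> v))) || ((v && (v && !s)) <-> (w && m)))).
  v = True: simplifies to (((s && m) -> (s -> m)) || !((m && (s && w)))) -> ((!((m -> s)) && w) && !m).
    m = True: this becomes (True || !((s && w))) -> ((!s && w) && False) = False.
    m = False: this becomes (True || True) -> (False && True) = False.
  v = False: the conjunct (v -> m) -> !(!v) becomes (False -> m) -> !True = False.
Both cases fail — unsatisfiable.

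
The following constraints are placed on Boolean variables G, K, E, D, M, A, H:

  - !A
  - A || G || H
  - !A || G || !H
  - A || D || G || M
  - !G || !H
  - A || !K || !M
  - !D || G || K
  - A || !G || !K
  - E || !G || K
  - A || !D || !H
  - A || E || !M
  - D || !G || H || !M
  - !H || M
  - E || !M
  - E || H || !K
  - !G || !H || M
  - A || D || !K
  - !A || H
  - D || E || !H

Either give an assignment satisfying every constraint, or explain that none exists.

Unit clause (!A) forces A = False.
Set G = True.
  then (!G || !H) forces H = False.
  then (A || !G || !K) forces K = False.
  then (E || !G || K) forces E = True.
Set D = True.
Set M = True.
All clauses satisfied.

G = True, K = False, E = True, D = True, M = True, A = False, H = False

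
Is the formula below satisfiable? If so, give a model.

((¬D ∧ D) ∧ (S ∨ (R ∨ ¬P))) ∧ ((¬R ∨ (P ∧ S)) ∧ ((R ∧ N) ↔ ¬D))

No satisfying assignment exists.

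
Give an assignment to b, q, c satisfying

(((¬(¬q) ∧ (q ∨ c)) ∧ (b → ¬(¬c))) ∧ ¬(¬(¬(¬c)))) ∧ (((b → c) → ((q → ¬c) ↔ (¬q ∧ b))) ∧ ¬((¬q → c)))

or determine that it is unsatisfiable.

Case q = True: the conjunct ¬((¬q → c)) becomes ¬((False → c)) = False.
Case q = False: the conjunct ¬(¬q) becomes ¬(¬False) = False.
Both cases fail — unsatisfiable.

UNSATISFIABLE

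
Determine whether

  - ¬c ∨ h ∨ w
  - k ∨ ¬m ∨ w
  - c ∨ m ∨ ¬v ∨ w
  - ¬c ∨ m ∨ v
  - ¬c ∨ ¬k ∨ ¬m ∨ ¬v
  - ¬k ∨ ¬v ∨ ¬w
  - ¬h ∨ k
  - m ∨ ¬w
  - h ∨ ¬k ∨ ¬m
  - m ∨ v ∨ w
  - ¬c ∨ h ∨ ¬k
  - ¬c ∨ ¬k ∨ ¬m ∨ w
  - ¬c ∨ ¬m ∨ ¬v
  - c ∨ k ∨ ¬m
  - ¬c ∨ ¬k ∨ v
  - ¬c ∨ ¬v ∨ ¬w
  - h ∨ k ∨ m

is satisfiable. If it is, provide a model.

v = False, w = True, h = False, k = False, c = True, m = True

Set v = False.
Set w = True.
  then (m ∨ ¬w) forces m = True.
Set h = False.
  then (h ∨ ¬k ∨ ¬m) forces k = False.
  then (c ∨ k ∨ ¬m) forces c = True.
All clauses satisfied.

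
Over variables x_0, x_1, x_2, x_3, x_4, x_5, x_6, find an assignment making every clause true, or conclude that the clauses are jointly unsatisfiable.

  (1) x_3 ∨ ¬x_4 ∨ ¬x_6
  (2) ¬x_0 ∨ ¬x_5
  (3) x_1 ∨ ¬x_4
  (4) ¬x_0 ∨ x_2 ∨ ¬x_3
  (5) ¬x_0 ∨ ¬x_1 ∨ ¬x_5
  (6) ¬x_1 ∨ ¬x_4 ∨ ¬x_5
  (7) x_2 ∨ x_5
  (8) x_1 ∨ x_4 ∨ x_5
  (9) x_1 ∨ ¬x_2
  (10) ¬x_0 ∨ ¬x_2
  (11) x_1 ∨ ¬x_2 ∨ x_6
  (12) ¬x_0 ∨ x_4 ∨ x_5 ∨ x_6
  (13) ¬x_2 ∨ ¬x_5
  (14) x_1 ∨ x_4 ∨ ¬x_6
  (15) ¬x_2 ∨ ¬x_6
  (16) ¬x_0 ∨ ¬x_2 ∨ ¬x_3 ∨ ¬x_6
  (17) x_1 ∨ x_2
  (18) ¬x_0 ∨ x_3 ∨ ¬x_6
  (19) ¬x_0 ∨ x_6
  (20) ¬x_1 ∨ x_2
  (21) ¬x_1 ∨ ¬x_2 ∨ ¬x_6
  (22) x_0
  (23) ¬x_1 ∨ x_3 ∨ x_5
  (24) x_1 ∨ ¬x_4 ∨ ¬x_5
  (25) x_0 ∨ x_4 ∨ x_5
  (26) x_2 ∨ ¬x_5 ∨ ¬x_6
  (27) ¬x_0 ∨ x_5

Case x_0 = True:
  (¬x_0 ∨ ¬x_5) forces x_5 = False.
  Clause (¬x_0 ∨ x_5) is falsified — contradiction.
Case x_0 = False:
  Clause (x_0) is falsified — contradiction.
Both cases fail, so the formula is unsatisfiable.

No satisfying assignment exists.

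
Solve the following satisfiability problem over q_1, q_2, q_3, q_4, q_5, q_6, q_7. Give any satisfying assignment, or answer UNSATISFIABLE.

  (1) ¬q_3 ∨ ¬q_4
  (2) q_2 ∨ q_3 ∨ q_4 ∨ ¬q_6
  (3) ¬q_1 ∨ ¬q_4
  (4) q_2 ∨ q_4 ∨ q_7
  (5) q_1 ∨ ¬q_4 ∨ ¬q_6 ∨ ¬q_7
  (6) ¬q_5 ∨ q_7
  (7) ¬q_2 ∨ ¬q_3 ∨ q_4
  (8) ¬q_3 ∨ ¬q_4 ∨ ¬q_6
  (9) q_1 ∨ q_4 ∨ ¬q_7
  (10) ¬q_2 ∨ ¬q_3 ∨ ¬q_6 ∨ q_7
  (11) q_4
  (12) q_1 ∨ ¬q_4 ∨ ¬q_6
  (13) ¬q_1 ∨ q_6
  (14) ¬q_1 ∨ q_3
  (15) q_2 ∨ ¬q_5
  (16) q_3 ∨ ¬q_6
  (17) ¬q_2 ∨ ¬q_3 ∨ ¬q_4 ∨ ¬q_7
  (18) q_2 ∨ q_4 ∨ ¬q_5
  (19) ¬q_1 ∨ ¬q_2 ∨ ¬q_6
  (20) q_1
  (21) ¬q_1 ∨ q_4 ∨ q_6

UNSATISFIABLE

Case q_1 = True:
  (¬q_1 ∨ ¬q_4) forces q_4 = False.
  Clause (q_4) is falsified — contradiction.
Case q_1 = False:
  Clause (q_1) is falsified — contradiction.
Both cases fail, so the formula is unsatisfiable.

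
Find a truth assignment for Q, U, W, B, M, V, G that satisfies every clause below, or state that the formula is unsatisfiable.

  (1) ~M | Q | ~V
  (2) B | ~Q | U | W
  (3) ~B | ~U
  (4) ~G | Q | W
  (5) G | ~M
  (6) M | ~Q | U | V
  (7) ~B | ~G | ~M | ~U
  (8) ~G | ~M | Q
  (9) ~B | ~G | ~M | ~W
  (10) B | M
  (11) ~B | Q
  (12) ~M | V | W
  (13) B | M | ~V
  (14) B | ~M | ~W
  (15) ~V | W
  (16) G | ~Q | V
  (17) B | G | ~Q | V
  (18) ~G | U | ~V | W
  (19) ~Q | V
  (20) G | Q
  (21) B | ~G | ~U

Set Q = True.
  then (~Q | V) forces V = True.
  then (~V | W) forces W = True.
Try U = True:
  (~B | ~U) forces B = False.
  (B | M) forces M = True.
  clause (B | ~M | ~W) is falsified — backtrack.
So U = False.
Set B = True.
Set M = False.
Set G = True.
All clauses satisfied.

Q=T, U=F, W=T, B=T, M=F, V=T, G=T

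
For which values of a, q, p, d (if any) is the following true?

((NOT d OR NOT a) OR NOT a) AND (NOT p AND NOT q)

a = False, q = False, p = False, d = False

  (NOT d OR NOT a) OR NOT a = True
    NOT d OR NOT a = True
      NOT d = True
      NOT a = True
    NOT a = True
  NOT p AND NOT q = True
    NOT p = True
    NOT q = True
Both conjuncts True, so the formula holds.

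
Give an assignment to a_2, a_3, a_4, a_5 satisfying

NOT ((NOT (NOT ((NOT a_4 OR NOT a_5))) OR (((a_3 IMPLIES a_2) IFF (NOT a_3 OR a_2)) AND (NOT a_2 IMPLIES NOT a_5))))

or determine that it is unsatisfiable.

a_2: False, a_3: True, a_4: True, a_5: True

  NOT ((NOT (NOT ((NOT a_4 OR NOT a_5))) OR (((a_3 IMPLIES a_2) IFF (NOT a_3 OR a_2)) AND (NOT a_2 IMPLIES NOT a_5)))) = True
    NOT (NOT ((NOT a_4 OR NOT a_5))) OR (((a_3 IMPLIES a_2) IFF (NOT a_3 OR a_2)) AND (NOT a_2 IMPLIES NOT a_5)) = False
      NOT (NOT ((NOT a_4 OR NOT a_5))) = False
        NOT ((NOT a_4 OR NOT a_5)) = True
          NOT a_4 OR NOT a_5 = False
            NOT a_4 = False
            NOT a_5 = False
      ((a_3 IMPLIES a_2) IFF (NOT a_3 OR a_2)) AND (NOT a_2 IMPLIES NOT a_5) = False
        (a_3 IMPLIES a_2) IFF (NOT a_3 OR a_2) = True
          a_3 IMPLIES a_2 = False
          NOT a_3 OR a_2 = False
            NOT a_3 = False
        NOT a_2 IMPLIES NOT a_5 = False
          NOT a_2 = True
          NOT a_5 = False
The formula evaluates to True.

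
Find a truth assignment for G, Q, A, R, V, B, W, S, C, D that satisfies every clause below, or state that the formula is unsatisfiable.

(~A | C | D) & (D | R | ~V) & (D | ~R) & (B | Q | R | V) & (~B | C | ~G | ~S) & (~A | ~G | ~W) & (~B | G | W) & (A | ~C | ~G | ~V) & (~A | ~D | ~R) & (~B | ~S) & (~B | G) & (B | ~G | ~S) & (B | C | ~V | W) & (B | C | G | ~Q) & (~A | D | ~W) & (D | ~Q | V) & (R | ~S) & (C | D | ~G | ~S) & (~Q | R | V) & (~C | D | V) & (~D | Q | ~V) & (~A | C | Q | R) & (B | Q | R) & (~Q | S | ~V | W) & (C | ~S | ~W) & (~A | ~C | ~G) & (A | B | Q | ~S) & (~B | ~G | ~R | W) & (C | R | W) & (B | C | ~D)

G: False, Q: True, A: False, R: True, V: True, B: False, W: False, S: True, C: True, D: True

Set G = False.
  then (~B | G) forces B = False.
Set Q = True.
  then (B | C | G | ~Q) forces C = True.
Set A = False.
Set R = True.
  then (D | ~R) forces D = True.
Set V = True.
Set W = False.
  then (~Q | S | ~V | W) forces S = True.
All clauses satisfied.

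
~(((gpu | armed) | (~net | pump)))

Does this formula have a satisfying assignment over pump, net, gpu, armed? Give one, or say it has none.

pump=F; net=T; gpu=F; armed=F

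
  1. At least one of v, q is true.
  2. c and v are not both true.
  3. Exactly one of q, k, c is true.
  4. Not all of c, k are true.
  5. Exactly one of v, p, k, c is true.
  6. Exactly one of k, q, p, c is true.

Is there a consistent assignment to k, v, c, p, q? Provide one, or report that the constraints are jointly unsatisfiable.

k=F, v=T, c=F, p=F, q=T

  (1) {v, q}: 2 true — at least one ✓
  (2) c=F, v=T — not both ✓
  (3) {q, k, c}: 1 true — exactly one ✓
  (4) {c, k}: 0/2 true — not all ✓
  (5) {v, p, k, c}: 1 true — exactly one ✓
  (6) {k, q, p, c}: 1 true — exactly one ✓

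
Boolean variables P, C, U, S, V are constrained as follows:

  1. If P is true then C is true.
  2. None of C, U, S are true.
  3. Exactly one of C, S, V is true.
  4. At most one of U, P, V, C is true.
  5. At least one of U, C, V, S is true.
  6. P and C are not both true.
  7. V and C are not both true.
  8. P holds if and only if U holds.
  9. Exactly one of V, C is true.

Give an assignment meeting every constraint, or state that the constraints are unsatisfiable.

P = False, C = False, U = False, S = False, V = True

  (1) P=F ⇒ C: vacuous ✓
  (2) {C, U, S}: 0 true — none ✓
  (3) {C, S, V}: 1 true — exactly one ✓
  (4) {U, P, V, C}: 1 true — at most one ✓
  (5) {U, C, V, S}: 1 true — at least one ✓
  (6) P=F, C=F — not both ✓
  (7) V=T, C=F — not both ✓
  (8) P=F, U=F — same ✓
  (9) {V, C}: 1 true — exactly one ✓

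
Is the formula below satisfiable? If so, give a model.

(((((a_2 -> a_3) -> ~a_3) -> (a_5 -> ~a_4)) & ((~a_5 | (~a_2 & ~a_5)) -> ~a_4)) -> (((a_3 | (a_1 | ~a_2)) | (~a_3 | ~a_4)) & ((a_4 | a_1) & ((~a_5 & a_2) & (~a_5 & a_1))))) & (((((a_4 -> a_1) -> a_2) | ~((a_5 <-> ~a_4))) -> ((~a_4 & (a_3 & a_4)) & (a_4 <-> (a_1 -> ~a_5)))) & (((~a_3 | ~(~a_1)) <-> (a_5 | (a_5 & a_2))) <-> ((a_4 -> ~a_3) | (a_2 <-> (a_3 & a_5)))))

The formula is unsatisfiable.

Case a_4 = True: the formula simplifies to (((((a_2 -> a_3) -> ~a_3) -> ~a_5) & ~((~a_5 | (~a_2 & ~a_5)))) -> (((a_3 | (a_1 | ~a_2)) | ~a_3) & ((~a_5 & a_2) & (~a_5 & a_1)))) & (~(((a_1 -> a_2) | ~(~a_5))) & (((~a_3 | ~(~a_1)) <-> (a_5 | (a_5 & a_2))) <-> (~a_3 | (a_2 <-> (a_3 & a_5))))).
  a_5 = True: the conjunct ~(((a_1 -> a_2) | ~(~a_5))) becomes ~(((a_1 -> a_2) | True)) = False.
  a_5 = False: simplifies to ~((a_1 -> a_2)) & (~((~a_3 | ~(~a_1))) <-> (~a_3 | ~a_2)).
    a_1 = True: simplifies to ~a_2 & ~((~a_3 | ~a_2)).
      a_2 = True: the conjunct ~a_2 is False.
      a_2 = False: the conjunct ~((~a_3 | ~a_2)) becomes ~((~a_3 | True)) = False.
    a_1 = False: the conjunct ~((a_1 -> a_2)) becomes ~((False -> a_2)) = False.
Case a_4 = False: the formula simplifies to (a_1 & ((~a_5 & a_2) & (~a_5 & a_1))) & (~((a_2 | ~a_5)) & ((~a_3 | ~(~a_1)) <-> (a_5 | (a_5 & a_2)))).
  a_2 = True: the conjunct ~((a_2 | ~a_5)) becomes ~((True | ~a_5)) = False.
  a_2 = False: the conjunct a_2 is False.
Both cases fail — unsatisfiable.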